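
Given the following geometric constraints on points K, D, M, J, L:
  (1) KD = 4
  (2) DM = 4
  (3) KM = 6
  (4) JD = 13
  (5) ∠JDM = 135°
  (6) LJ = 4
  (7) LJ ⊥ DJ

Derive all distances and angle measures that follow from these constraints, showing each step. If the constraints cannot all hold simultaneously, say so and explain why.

The constraints are consistent.

Step 1: From DJ = 13, JL = 4, and ∠DJL = 90°, by the law of cosines:
  DL² = DJ² + JL² - 2·DJ·JL·cos(90°) = 169 + 16 - 0 = 185
  DL = √185

Step 2: From MD = 4, DJ = 13, and ∠MDJ = 135°, by the law of cosines:
  MJ² = MD² + DJ² - 2·MD·DJ·cos(135°) = 16 + 169 + 73.54 = 258.5
  MJ ≈ 16.08

Step 3: From KD = 4, KM = 6, DM = 4, by the inverse law of cosines:
  cos(∠DKM) = (KD² + KM² - DM²) / (2·KD·KM)
  ∠DKM = 41.41°

Step 4: From DK = 4, DM = 4, KM = 6, by the inverse law of cosines:
  cos(∠KDM) = (DK² + DM² - KM²) / (2·DK·DM)
  ∠KDM = 97.18°

Step 5: From MD = 4, MK = 6, DK = 4, by the inverse law of cosines:
  cos(∠DMK) = (MD² + MK² - DK²) / (2·MD·MK)
  ∠DMK = 41.41°

Step 6: From DJ = 13, DL = √185, JL = 4, by the inverse law of cosines:
  cos(∠JDL) = (DJ² + DL² - JL²) / (2·DJ·DL)
  ∠JDL = 17.1°

Step 7: From MD = 4, MJ = 16.08, DJ = 13, by the inverse law of cosines:
  cos(∠DMJ) = (MD² + MJ² - DJ²) / (2·MD·MJ)
  ∠DMJ = 34.87°

Step 8: From JD = 13, JM = 16.08, DM = 4, by the inverse law of cosines:
  cos(∠DJM) = (JD² + JM² - DM²) / (2·JD·JM)
  ∠DJM = 10.13°

Step 9: From LD = √185, LJ = 4, DJ = 13, by the inverse law of cosines:
  cos(∠DLJ) = (LD² + LJ² - DJ²) / (2·LD·LJ)
  ∠DLJ = 72.9°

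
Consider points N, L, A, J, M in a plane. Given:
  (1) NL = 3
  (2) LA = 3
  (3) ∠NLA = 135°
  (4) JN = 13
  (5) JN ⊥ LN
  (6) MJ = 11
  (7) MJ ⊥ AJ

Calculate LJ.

Step 1: By the law of cosines on triangle LNJ: LJ² = 3² + 13² − 2·3·13·cos(90°) = 178, so LJ = √178.

Therefore, the length of LJ = √178.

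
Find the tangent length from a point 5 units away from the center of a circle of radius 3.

Let T be the point of tangency. Then OT ⊥ PT (radius ⊥ tangent).
In right triangle OTP: OP² = OT² + PT²
5² = 3² + PT²
PT² = 16, PT = 4

4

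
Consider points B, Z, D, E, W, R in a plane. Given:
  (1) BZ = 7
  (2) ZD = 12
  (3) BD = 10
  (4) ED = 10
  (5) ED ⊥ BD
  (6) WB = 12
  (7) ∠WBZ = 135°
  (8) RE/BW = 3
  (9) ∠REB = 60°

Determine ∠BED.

Step 1: By the law of cosines on triangle EDB: EB² = 10² + 10² − 2·10·10·cos(90°) = 200, so EB = 10·√2.
Step 2: By the inverse law of cosines on triangle BED: cos(∠BED) = ((10·√2)² + 10² − 10²) / (2·10·√2·10) = 200/282.84 = 0.7071, so ∠BED = 45°.

Therefore, the measure of angle ∠BED = 45°.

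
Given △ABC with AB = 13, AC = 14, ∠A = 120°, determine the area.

Area = (1/2)(13)(14) sin(120°) = (1/2)(13)(14)(sqrt(3)/2) = 91*sqrt(3)/2

91*sqrt(3)/2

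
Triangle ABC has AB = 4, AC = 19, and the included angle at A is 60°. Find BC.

When two sides and the included angle are known, the law of cosines gives the third side.
c^2 = a^2 + b^2 - 2ab cos(C) generalizes the Pythagorean theorem to non-right triangles.
Here: BC^2 = 16 + 361 - 152*(1/2) = 301
BC = sqrt(301)

sqrt(301)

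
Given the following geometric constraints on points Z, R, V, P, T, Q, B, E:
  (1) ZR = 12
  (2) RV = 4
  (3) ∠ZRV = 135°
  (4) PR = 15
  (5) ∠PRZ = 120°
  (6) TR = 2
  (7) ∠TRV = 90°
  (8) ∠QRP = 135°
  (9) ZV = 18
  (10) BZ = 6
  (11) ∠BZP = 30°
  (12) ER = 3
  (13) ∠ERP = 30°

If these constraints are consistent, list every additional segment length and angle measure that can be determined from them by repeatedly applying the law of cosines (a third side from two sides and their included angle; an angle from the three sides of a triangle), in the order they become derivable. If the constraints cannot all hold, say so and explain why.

These constraints are not satisfiable: (1), (2) and (3) already determine ZV: by the law of cosines ZV² = 12² + 4² − 2·12·4·cos(135°) = 227.88, so ZV ≈ 15.1, which contradicts (9) ZV = 18. No planar figure meets all of them, so nothing further can be derived.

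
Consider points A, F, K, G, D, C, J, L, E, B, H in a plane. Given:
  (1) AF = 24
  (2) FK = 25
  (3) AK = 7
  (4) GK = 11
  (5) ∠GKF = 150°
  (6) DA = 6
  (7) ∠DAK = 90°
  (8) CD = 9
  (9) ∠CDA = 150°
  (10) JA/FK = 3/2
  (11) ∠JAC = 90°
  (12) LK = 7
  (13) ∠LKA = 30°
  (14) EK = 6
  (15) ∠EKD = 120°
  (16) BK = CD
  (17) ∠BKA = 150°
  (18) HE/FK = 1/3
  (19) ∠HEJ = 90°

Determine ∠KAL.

Step 1: By the law of cosines on triangle AKL: AL² = 7² + 7² − 2·7·7·cos(30°) = 13.13, so AL ≈ 3.62.
Step 2: By the inverse law of cosines on triangle KAL: cos(∠KAL) = (7² + 3.62² − 7²) / (2·7·3.62) = 13.13/50.73 = 0.2588, so ∠KAL = 75°.

Therefore, the measure of angle ∠KAL = 75°.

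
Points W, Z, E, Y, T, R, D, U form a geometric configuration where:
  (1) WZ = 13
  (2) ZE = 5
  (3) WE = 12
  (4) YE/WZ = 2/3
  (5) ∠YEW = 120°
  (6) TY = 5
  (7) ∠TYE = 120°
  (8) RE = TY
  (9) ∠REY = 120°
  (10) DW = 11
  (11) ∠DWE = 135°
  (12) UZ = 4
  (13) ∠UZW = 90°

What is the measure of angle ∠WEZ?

Step 1: By the inverse law of cosines on triangle WEZ: cos(∠WEZ) = (12² + 5² − 13²) / (2·12·5) = 0/120 = 0, so ∠WEZ = 90°.

Therefore, the measure of angle ∠WEZ = 90°.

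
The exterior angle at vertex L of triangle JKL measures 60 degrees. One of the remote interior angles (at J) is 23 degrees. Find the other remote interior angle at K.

By the exterior angle theorem: exterior angle = sum of remote interior angles.
60 = 23 + angle K
angle K = 60 - 23 = 37 degrees

37 degrees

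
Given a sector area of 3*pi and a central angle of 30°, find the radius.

Sector area A = πr² × θ/360, so r² = 360A / (πθ).
r² = 360 × 3*pi / (π × 30)
r² = 36
r = 6

6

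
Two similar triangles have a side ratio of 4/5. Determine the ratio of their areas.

Area ratio = (side ratio)^2 = (4/5)^2 = 16:25.

16:25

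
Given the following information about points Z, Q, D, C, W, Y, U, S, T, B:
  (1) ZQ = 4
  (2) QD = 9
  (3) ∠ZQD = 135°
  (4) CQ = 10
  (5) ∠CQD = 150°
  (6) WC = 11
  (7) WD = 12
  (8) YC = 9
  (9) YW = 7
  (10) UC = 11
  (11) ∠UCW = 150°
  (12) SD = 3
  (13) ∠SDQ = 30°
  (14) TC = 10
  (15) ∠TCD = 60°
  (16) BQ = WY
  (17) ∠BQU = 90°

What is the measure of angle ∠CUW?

Step 1: By the law of cosines on triangle UCW: UW² = 11² + 11² − 2·11·11·cos(150°) = 451.58, so UW ≈ 21.25.
Step 2: By the inverse law of cosines on triangle CUW: cos(∠CUW) = (11² + 21.25² − 11²) / (2·11·21.25) = 451.58/467.51 = 0.9659, so ∠CUW = 15°.

Therefore, the measure of angle ∠CUW = 15°.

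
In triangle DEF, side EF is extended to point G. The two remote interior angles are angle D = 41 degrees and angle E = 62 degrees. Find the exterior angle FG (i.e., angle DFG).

Exterior angle = 41 + 62 = 103 degrees (exterior angle theorem).

103 degrees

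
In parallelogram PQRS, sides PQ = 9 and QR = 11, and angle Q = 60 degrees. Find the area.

Area = a * b * sin(theta)
Area = 9 * 11 * sin(60 degrees)
Area = 99 * sqrt(3)/2
Area = 99*sqrt(3)/2

99*sqrt(3)/2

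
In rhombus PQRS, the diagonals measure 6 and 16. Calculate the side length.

In a rhombus, the diagonals bisect each other perpendicularly, creating four congruent right triangles.
Each triangle has legs 3 (half of 6) and 8 (half of 16).
The hypotenuse of each right triangle is a side of the rhombus:
side = sqrt(3^2 + 8^2) = sqrt(73)

sqrt(73)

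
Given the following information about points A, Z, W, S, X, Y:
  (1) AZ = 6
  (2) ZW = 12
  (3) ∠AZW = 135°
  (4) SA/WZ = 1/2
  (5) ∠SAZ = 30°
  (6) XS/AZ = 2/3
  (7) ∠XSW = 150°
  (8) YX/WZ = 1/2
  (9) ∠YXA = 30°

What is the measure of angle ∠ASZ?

From the given relations: SA = 1/2·WZ = 1/2·12 = 6.
Step 1: By the law of cosines on triangle SAZ: SZ² = 6² + 6² − 2·6·6·cos(30°) = 9.65, so SZ ≈ 3.11.
Step 2: By the inverse law of cosines on triangle ASZ: cos(∠ASZ) = (6² + 3.11² − 6²) / (2·6·3.11) = 9.65/37.27 = 0.2588, so ∠ASZ = 75°.

Therefore, the measure of angle ∠ASZ = 75°.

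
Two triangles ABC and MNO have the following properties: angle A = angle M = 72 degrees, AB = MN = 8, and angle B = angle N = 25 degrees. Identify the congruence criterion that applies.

The given information provides:
angle A = angle M = 72 degrees, AB = MN = 8, and angle B = angle N = 25 degrees
This matches the ASA congruence theorem.
Two pairs of corresponding angles and the included side are equal (Angle-Side-Angle).

ASA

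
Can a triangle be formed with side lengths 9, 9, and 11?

For three segments to close into a triangle, no single side can be as long as the other two combined.
The longest side is 11, and 9 + 9 = 18 > 11.
A triangle can be formed.

Yes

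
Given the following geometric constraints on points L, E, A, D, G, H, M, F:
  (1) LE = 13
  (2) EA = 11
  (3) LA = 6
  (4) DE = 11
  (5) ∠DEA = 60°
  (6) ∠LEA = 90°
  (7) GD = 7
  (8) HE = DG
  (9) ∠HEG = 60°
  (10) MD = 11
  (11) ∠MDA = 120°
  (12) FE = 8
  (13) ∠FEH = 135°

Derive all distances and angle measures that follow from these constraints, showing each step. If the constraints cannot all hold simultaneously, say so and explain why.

These constraints are not satisfiable: (1), (2) and (3) fix all three sides of triangle LEA, so by the law of cosines cos(∠LEA) = (13² + 11² − 6²) / (2·13·11) = 0.8881, i.e. ∠LEA ≈ 27.36°, which contradicts (6) ∠LEA = 90°. No planar figure meets all of them, so nothing further can be derived.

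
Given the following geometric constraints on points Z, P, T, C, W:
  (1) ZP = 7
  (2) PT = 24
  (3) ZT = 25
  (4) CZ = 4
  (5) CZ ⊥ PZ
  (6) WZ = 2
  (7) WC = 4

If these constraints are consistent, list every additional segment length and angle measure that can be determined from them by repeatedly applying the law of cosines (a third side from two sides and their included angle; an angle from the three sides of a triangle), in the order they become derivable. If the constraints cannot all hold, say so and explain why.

The constraints are consistent. Derivable facts, in order:
After 1 step:
- PC = √65
- ∠CWZ = 75.52°
- ∠CZW = 75.52°
- ∠PTZ = 16.26°
- ∠PZT = 73.74°
- ∠TPZ = 90°
- ∠WCZ = 28.96°
After 2 steps:
- ∠CPZ = 29.74°
- ∠PCZ = 60.26°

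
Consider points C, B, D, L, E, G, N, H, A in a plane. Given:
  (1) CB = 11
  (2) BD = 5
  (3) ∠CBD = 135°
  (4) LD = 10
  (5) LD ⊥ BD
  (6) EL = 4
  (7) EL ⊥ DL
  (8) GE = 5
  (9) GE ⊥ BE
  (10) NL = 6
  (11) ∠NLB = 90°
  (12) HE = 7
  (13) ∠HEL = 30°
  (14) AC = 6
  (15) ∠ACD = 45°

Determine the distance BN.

Step 1: By the law of cosines on triangle LDB: LB² = 10² + 5² − 2·10·5·cos(90°) = 125, so LB = 5·√5.
Step 2: By the law of cosines on triangle BLN: BN² = (5·√5)² + 6² − 2·5·√5·6·cos(90°) = 161, so BN = √161.

Therefore, the length of BN = √161.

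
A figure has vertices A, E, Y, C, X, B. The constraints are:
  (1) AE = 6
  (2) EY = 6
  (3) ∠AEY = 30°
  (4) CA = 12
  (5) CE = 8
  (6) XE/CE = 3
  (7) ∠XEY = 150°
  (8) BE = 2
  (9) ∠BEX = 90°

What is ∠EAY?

Step 1: By the law of cosines on triangle AEY: AY² = 6² + 6² − 2·6·6·cos(30°) = 9.65, so AY ≈ 3.11.
Step 2: By the inverse law of cosines on triangle EAY: cos(∠EAY) = (6² + 3.11² − 6²) / (2·6·3.11) = 9.65/37.27 = 0.2588, so ∠EAY = 75°.

Therefore, the measure of angle ∠EAY = 75°.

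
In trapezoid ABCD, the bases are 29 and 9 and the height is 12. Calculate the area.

Area = (29 + 9) * 12 / 2 = 456 / 2 = 228

228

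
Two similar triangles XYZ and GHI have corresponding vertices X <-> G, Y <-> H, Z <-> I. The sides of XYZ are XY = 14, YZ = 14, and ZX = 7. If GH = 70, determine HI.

Since the triangles are similar, the ratio of corresponding sides is constant.
Scale factor k = GH / XY = 70 / 14 = 5
HI = k * YZ = 5 * 14 = 70

70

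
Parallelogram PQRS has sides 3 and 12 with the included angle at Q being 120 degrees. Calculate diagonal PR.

Using the law of cosines:
d^2 = 3^2 + 12^2 - 2(3)(12)cos(120 degrees)
d^2 = 9 + 144 - 72*-1/2
d^2 = 189
d = 3*sqrt(21)

3*sqrt(21)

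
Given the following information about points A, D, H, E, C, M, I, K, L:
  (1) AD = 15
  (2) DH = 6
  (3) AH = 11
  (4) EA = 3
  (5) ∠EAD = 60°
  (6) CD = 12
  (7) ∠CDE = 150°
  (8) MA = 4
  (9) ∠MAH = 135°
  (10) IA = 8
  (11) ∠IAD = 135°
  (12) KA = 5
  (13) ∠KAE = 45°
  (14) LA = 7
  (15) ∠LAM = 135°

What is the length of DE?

Step 1: By the law of cosines on triangle DAE: DE² = 15² + 3² − 2·15·3·cos(60°) = 189, so DE = 3·√21.

Therefore, the length of DE = 3·√21.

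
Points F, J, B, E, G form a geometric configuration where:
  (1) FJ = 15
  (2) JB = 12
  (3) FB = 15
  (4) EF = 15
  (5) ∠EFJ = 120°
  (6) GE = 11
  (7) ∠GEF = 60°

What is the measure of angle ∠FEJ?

Step 1: By the law of cosines on triangle EFJ: EJ² = 15² + 15² − 2·15·15·cos(120°) = 675, so EJ = 15·√3.
Step 2: By the inverse law of cosines on triangle FEJ: cos(∠FEJ) = (15² + (15·√3)² − 15²) / (2·15·15·√3) = 675/779.42 = 0.866, so ∠FEJ = 30°.

Therefore, the measure of angle ∠FEJ = 30°.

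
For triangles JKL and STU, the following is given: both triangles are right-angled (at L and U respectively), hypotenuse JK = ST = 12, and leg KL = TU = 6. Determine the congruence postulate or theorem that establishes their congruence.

The given information matches HL: The hypotenuse and one leg of two right triangles are equal (Hypotenuse-Leg).

HL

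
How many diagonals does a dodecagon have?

Each of the 12 vertices connects to 9 non-adjacent vertices via diagonals.
Total connections = 12 × 9 = 108, but each diagonal is counted twice.
Number of diagonals = 108 / 2 = 54.

54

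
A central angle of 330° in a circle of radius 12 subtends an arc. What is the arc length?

Arc length = 2π(12)(11/12) = 22*pi

22*pi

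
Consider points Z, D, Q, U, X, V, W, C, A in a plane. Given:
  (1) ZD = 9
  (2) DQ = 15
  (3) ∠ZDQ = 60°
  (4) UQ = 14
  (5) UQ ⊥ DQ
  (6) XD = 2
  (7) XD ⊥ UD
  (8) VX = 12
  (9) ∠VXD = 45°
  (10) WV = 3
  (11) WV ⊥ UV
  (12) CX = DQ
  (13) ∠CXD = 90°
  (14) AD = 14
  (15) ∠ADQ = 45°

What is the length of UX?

Step 1: By the law of cosines on triangle UQD: UD² = 14² + 15² − 2·14·15·cos(90°) = 421, so UD ≈ 20.52.
Step 2: By the law of cosines on triangle UDX: UX² = 20.52² + 2² − 2·20.52·2·cos(90°) = 425, so UX = 5·√17.

Therefore, the length of UX = 5·√17.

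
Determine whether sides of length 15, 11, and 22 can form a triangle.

Yes.
The triangle inequality requires that the sum of any two sides exceeds the third.
Here 11 + 15 = 26 > 22, so the condition is met.

Yes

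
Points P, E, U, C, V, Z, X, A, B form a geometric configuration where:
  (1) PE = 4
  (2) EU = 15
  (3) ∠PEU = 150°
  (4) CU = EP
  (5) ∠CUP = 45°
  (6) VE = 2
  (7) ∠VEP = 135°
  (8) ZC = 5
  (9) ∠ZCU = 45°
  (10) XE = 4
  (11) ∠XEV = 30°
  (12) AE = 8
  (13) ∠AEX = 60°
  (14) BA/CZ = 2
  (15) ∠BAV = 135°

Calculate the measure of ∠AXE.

Step 1: By the law of cosines on triangle XEA: XA² = 4² + 8² − 2·4·8·cos(60°) = 48, so XA = 4·√3.
Step 2: By the inverse law of cosines on triangle AXE: cos(∠AXE) = ((4·√3)² + 4² − 8²) / (2·4·√3·4) = 0/55.43 = 0, so ∠AXE = 90°.

Therefore, the measure of angle ∠AXE = 90°.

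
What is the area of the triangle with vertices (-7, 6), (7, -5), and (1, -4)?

The Shoelace formula computes the area from vertex coordinates by summing cross products.
For vertices (-7,6), (7,-5), (1,-4):
Signed sum = -7*-5 - 7*6 + 7*-4 - 1*-5 + 1*6 - -7*-4
= -7 + -23 + -22 = -52
Area = (1/2)|-52| = 26.

26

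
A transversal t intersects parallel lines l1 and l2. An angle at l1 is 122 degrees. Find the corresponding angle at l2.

Corresponding angles formed by parallel lines and a transversal are equal.
The given angle is 122 degrees.
The corresponding angle = 122 degrees.

122 degrees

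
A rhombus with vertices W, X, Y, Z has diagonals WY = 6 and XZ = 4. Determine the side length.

In a rhombus, the diagonals bisect each other perpendicularly, creating four congruent right triangles.
Each triangle has legs 3 (half of 6) and 2 (half of 4).
The hypotenuse of each right triangle is a side of the rhombus:
side = sqrt(3^2 + 2^2) = sqrt(13)

sqrt(13)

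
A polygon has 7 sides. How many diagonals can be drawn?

The number of diagonals in an n-gon is n(n - 3)/2.
For n = 7: 7(7 - 3)/2 = 7 × 4 / 2 = 14.

14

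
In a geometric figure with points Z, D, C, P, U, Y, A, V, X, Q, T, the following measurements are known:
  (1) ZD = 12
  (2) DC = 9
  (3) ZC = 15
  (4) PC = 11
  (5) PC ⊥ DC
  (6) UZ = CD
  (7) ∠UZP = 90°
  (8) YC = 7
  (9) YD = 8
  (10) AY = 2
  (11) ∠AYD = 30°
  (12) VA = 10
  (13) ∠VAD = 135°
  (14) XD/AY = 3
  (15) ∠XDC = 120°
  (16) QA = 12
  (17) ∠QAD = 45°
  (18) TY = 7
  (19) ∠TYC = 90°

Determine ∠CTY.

Step 1: By the law of cosines on triangle TYC: TC² = 7² + 7² − 2·7·7·cos(90°) = 98, so TC = 7·√2.
Step 2: By the inverse law of cosines on triangle CTY: cos(∠CTY) = ((7·√2)² + 7² − 7²) / (2·7·√2·7) = 98/138.59 = 0.7071, so ∠CTY = 45°.

Therefore, the measure of angle ∠CTY = 45°.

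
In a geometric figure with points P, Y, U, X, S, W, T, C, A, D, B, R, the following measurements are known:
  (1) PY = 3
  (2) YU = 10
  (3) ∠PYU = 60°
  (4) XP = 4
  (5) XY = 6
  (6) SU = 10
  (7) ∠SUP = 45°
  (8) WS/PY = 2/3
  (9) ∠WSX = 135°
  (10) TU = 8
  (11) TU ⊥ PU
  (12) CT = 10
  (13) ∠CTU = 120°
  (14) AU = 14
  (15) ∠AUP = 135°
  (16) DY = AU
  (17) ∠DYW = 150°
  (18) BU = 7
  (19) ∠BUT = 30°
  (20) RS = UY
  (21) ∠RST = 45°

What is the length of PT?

Step 1: By the law of cosines on triangle UYP: UP² = 10² + 3² − 2·10·3·cos(60°) = 79, so UP = √79.
Step 2: By the law of cosines on triangle PUT: PT² = √79² + 8² − 2·√79·8·cos(90°) = 143, so PT = √143.

Therefore, the length of PT = √143.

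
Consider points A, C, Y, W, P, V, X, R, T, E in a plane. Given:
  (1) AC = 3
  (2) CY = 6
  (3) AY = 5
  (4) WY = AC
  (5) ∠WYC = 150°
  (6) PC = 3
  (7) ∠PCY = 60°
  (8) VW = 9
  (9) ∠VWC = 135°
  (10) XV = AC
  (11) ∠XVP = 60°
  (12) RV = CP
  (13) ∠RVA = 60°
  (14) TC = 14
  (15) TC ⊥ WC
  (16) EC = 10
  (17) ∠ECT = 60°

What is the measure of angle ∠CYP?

Step 1: By the law of cosines on triangle YCP: YP² = 6² + 3² − 2·6·3·cos(60°) = 27, so YP = 3·√3.
Step 2: By the inverse law of cosines on triangle CYP: cos(∠CYP) = (6² + (3·√3)² − 3²) / (2·6·3·√3) = 54/62.35 = 0.866, so ∠CYP = 30°.

Therefore, the measure of angle ∠CYP = 30°.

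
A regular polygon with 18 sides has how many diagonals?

The number of diagonals in an n-gon is n(n - 3)/2.
For n = 18: 18(18 - 3)/2 = 18 × 15 / 2 = 135.

135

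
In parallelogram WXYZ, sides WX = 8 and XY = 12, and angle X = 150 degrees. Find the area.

Area = a * b * sin(theta)
Area = 8 * 12 * sin(150 degrees)
Area = 96 * 1/2
Area = 48

48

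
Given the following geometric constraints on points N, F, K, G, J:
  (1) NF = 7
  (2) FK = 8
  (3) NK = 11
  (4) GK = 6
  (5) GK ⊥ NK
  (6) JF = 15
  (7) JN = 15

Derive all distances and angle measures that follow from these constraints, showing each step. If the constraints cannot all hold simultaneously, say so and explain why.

The constraints are consistent.

Step 1: From NK = 11, KG = 6, and ∠NKG = 90°, by the law of cosines:
  NG² = NK² + KG² - 2·NK·KG·cos(90°) = 121 + 36 - 0 = 157
  NG = √157

Step 2: From NF = 7, NJ = 15, FJ = 15, by the inverse law of cosines:
  cos(∠FNJ) = (NF² + NJ² - FJ²) / (2·NF·NJ)
  ∠FNJ = 76.51°

Step 3: From NF = 7, NK = 11, FK = 8, by the inverse law of cosines:
  cos(∠FNK) = (NF² + NK² - FK²) / (2·NF·NK)
  ∠FNK = 46.5°

Step 4: From FJ = 15, FN = 7, JN = 15, by the inverse law of cosines:
  cos(∠JFN) = (FJ² + FN² - JN²) / (2·FJ·FN)
  ∠JFN = 76.51°

Step 5: From FK = 8, FN = 7, KN = 11, by the inverse law of cosines:
  cos(∠KFN) = (FK² + FN² - KN²) / (2·FK·FN)
  ∠KFN = 94.1°

Step 6: From KF = 8, KN = 11, FN = 7, by the inverse law of cosines:
  cos(∠FKN) = (KF² + KN² - FN²) / (2·KF·KN)
  ∠FKN = 39.4°

Step 7: From JF = 15, JN = 15, FN = 7, by the inverse law of cosines:
  cos(∠FJN) = (JF² + JN² - FN²) / (2·JF·JN)
  ∠FJN = 26.99°

Step 8: From NG = √157, NK = 11, GK = 6, by the inverse law of cosines:
  cos(∠GNK) = (NG² + NK² - GK²) / (2·NG·NK)
  ∠GNK = 28.61°

Step 9: From GK = 6, GN = √157, KN = 11, by the inverse law of cosines:
  cos(∠KGN) = (GK² + GN² - KN²) / (2·GK·GN)
  ∠KGN = 61.39°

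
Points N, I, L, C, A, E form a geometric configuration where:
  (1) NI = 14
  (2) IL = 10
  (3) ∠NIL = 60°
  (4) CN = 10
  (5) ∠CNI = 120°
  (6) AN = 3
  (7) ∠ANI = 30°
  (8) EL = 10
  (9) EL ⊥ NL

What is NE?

Step 1: By the law of cosines on triangle LIN: LN² = 10² + 14² − 2·10·14·cos(60°) = 156, so LN = 2·√39.
Step 2: By the law of cosines on triangle NLE: NE² = (2·√39)² + 10² − 2·2·√39·10·cos(90°) = 256, so NE = 16.

Therefore, the length of NE = 16.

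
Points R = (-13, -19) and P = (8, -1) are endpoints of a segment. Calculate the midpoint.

M = ((x₁ + x₂)/2, (y₁ + y₂)/2)
= ((-13 + 8)/2, (-19 + -1)/2)
= (-5/2, -20/2) = (-5/2, -10)

(-5/2, -10)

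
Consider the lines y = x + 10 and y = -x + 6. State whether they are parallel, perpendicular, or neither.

Slope of line 1: m1 = 1
Slope of line 2: m2 = -1
m1 * m2 = (1) * (-1) = -1 = -1, so the lines are perpendicular.

Perpendicular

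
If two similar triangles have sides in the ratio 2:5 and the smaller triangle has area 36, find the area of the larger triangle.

Area ratio = (2/5)^2 = 4/25. Area of the larger triangle = 36 * 25/4 = 225.

225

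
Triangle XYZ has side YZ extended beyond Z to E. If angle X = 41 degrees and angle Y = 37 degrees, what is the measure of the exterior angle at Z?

By the exterior angle theorem, an exterior angle of a triangle equals the sum of the two remote interior angles.
Exterior angle = angle X + angle Y
Exterior angle = 41 + 37 = 78 degrees

78 degrees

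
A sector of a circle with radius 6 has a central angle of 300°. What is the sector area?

Sector area = πr² × θ/360
= π × 6² × 5/6
= π × 36 × 5/6
= 30*pi

30*pi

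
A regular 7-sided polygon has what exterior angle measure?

Each exterior angle of a regular n-gon is 360 / n.
For n = 7: 360 / 7 = 360/7 degrees.

360/7 degrees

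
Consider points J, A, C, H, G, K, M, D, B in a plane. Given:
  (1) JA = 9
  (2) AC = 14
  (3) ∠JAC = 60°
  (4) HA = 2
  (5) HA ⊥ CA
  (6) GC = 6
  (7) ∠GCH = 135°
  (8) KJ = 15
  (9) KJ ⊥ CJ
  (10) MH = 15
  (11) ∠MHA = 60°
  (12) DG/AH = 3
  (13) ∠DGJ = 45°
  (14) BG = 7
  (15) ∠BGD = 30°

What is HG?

Step 1: By the law of cosines on triangle CAH: CH² = 14² + 2² − 2·14·2·cos(90°) = 200, so CH = 10·√2.
Step 2: By the law of cosines on triangle HCG: HG² = (10·√2)² + 6² − 2·10·√2·6·cos(135°) = 356, so HG = 2·√89.

Therefore, the length of HG = 2·√89.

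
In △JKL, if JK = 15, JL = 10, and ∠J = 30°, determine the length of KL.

By the law of cosines: KL^2 = JK^2 + JL^2 - 2*JK*JL*cos(J)
KL^2 = 15^2 + 10^2 - 2*15*10*cos(30°)
KL^2 = 225 + 100 - 300*(sqrt(3)/2)
KL^2 = 325 - 150*sqrt(3)
KL = 5*sqrt(13 - 6*sqrt(3))

5*sqrt(13 - 6*sqrt(3))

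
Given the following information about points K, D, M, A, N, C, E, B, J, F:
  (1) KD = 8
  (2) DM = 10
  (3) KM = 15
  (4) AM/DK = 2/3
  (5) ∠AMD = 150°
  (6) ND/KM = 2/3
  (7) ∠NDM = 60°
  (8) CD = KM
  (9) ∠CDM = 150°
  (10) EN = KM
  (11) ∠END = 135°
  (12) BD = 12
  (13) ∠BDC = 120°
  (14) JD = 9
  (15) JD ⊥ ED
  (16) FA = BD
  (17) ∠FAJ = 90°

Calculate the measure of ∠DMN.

From the given relations: ND = 2/3·KM = 2/3·15 = 10.
Step 1: By the law of cosines on triangle MDN: MN² = 10² + 10² − 2·10·10·cos(60°) = 100, so MN = 10.
Step 2: By the inverse law of cosines on triangle DMN: cos(∠DMN) = (10² + 10² − 10²) / (2·10·10) = 100/200 = 0.5, so ∠DMN = 60°.

Therefore, the measure of angle ∠DMN = 60°.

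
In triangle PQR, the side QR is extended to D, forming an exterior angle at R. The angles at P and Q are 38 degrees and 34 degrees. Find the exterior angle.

Exterior angle = 38 + 34 = 72 degrees (exterior angle theorem).

72 degrees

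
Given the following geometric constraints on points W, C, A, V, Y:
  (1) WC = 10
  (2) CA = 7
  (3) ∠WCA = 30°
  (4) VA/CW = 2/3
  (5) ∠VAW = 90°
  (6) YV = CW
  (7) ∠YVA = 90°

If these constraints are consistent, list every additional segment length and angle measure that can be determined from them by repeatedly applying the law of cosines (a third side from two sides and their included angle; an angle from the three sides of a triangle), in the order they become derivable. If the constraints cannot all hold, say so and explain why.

The constraints are consistent. Derivable facts, in order:
After 1 step:
- AY ≈ 12.02
- WA ≈ 5.27
After 2 steps:
- WV ≈ 8.5
- ∠AWC = 41.63°
- ∠AYV = 33.69°
- ∠CAW = 108.37°
- ∠VAY = 56.31°
After 3 steps:
- ∠AVW = 38.32°
- ∠AWV = 51.68°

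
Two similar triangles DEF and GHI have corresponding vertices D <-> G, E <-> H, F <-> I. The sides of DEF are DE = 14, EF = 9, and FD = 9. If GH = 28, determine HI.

Similar triangles have proportional sides. Setting up the proportion:
GH / DE = HI / EF
28 / 14 = HI / 9
HI = 9 * 28 / 14 = 18.

18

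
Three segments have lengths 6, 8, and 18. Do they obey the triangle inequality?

Check the triangle inequality: 6 + 8 = 14 ≤ 18.
Since the sum of two sides does not exceed the third, no triangle can be formed.

No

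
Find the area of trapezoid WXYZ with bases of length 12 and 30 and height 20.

Area = (12 + 30) * 20 / 2 = 840 / 2 = 420

420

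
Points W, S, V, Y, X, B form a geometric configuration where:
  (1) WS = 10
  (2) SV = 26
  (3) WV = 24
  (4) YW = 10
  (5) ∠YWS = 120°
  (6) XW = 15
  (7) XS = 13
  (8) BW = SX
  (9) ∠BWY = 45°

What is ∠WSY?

Step 1: By the law of cosines on triangle SWY: SY² = 10² + 10² − 2·10·10·cos(120°) = 300, so SY = 10·√3.
Step 2: By the inverse law of cosines on triangle WSY: cos(∠WSY) = (10² + (10·√3)² − 10²) / (2·10·10·√3) = 300/346.41 = 0.866, so ∠WSY = 30°.

Therefore, the measure of angle ∠WSY = 30°.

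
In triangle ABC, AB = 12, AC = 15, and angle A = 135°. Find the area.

Area = (1/2) * AB * AC * sin(A)
Area = (1/2) * 12 * 15 * sin(135°)
Area = (1/2) * 12 * 15 * sqrt(2)/2
Area = 45*sqrt(2)

45*sqrt(2)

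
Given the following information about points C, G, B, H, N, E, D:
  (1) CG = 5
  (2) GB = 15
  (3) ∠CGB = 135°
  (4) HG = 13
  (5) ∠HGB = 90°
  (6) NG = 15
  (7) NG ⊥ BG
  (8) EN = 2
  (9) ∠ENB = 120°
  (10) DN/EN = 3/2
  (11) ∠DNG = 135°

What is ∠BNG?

Step 1: By the law of cosines on triangle NGB: NB² = 15² + 15² − 2·15·15·cos(90°) = 450, so NB = 15·√2.
Step 2: By the inverse law of cosines on triangle BNG: cos(∠BNG) = ((15·√2)² + 15² − 15²) / (2·15·√2·15) = 450/636.4 = 0.7071, so ∠BNG = 45°.

Therefore, the measure of angle ∠BNG = 45°.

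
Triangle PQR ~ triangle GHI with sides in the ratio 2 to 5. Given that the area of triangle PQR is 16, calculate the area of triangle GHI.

For similar figures, the area ratio equals the square of the side ratio.
Side ratio (PQR to GHI) = 2:5, so area ratio = 2^2:5^2 = 4:25.
If the area of PQR is 16, then the area of GHI = 16 * (25/4) = 100.

100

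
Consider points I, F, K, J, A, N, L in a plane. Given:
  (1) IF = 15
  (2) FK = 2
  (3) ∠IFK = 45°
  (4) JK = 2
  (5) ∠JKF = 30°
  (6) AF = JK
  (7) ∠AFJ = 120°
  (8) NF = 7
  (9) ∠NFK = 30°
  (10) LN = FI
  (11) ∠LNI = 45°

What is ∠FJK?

Step 1: By the law of cosines on triangle JKF: JF² = 2² + 2² − 2·2·2·cos(30°) = 1.07, so JF ≈ 1.04.
Step 2: By the inverse law of cosines on triangle FJK: cos(∠FJK) = (1.04² + 2² − 2²) / (2·1.04·2) = 1.07/4.14 = 0.2588, so ∠FJK = 75°.

Therefore, the measure of angle ∠FJK = 75°.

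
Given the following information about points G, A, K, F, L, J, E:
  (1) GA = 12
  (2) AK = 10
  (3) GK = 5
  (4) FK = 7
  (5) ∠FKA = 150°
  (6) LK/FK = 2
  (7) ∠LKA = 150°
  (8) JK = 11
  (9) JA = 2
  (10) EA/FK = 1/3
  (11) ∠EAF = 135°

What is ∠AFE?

From the given relations: EA = 1/3·FK = 1/3·7 ≈ 2.33.
Step 1: By the law of cosines on triangle FKA: FA² = 7² + 10² − 2·7·10·cos(150°) = 270.24, so FA ≈ 16.44.
Step 2: By the law of cosines on triangle FAE: FE² = 16.44² + 2.33² − 2·16.44·2.33·cos(135°) = 329.93, so FE ≈ 18.16.
Step 3: By the inverse law of cosines on triangle AFE: cos(∠AFE) = (16.44² + 18.16² − 2.33²) / (2·16.44·18.16) = 594.73/597.2 = 0.9959, so ∠AFE = 5.21°.

Therefore, the measure of angle ∠AFE = 5.21°.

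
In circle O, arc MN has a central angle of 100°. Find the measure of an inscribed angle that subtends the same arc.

An inscribed angle intercepts an arc from a point on the circle, while the central angle intercepts the same arc from the center.
The inscribed angle is always half the central angle: 100° / 2 = 50°.

50°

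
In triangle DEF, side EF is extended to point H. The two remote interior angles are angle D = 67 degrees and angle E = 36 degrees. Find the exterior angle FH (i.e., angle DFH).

The interior angle at F is 180 - 67 - 36 = 77 degrees.
The exterior angle and interior angle at F are supplementary:
Exterior angle = 180 - 77 = 103 degrees.

103 degrees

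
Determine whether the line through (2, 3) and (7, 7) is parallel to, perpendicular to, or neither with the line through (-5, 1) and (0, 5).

Slope of line 1: m1 = (7 - 3)/(7 - 2) = 4/5 = 4/5
Slope of line 2: m2 = (5 - 1)/(0 - -5) = 4/5 = 4/5
Since m1 = m2 = 4/5, the lines are parallel.

Parallel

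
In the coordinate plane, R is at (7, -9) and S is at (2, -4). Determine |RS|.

d = sqrt((-5)^2 + (5)^2) = sqrt(50) = 5*sqrt(2)

5*sqrt(2)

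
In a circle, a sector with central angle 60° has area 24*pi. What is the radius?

Sector area A = πr² × θ/360, so r² = 360A / (πθ).
r² = 360 × 24*pi / (π × 60)
r² = 144
r = 12

12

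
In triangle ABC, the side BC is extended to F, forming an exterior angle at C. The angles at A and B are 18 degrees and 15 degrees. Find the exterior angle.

The interior angle at C is 180 - 18 - 15 = 147 degrees.
The exterior angle and interior angle at C are supplementary:
Exterior angle = 180 - 147 = 33 degrees.

33 degrees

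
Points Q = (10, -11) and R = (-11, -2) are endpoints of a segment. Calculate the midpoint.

The midpoint is the average of the coordinates:
x: (10 + -11)/2 = -1/2
y: (-11 + -2)/2 = -13/2
Midpoint = (-1/2, -13/2)

(-1/2, -13/2)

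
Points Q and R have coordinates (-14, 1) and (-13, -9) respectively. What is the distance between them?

d = sqrt((-13 - -14)^2 + (-9 - 1)^2)
d = sqrt(1^2 + -10^2)
d = sqrt(1 + 100)
d = sqrt(101)

sqrt(101)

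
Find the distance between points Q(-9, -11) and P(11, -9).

d = sqrt((11 - -9)^2 + (-9 - -11)^2)
d = sqrt(20^2 + 2^2)
d = sqrt(400 + 4)
d = sqrt(404) = 2*sqrt(101)

2*sqrt(101)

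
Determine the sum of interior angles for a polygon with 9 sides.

The sum of interior angles of an n-sided polygon is (n - 2) * 180.
For n = 9: (9 - 2) * 180 = 7 * 180 = 1260 degrees.

1260 degrees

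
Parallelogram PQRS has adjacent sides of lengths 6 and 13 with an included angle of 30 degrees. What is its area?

Area = a * b * sin(theta)
Area = 6 * 13 * sin(30 degrees)
Area = 78 * 1/2
Area = 39

39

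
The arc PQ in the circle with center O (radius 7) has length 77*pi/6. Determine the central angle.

θ = 360 × 77*pi/6 / (2π × 7) = 330° (rearranging arc length formula).

330°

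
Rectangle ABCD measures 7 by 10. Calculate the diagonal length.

d = sqrt(7^2 + 10^2) = sqrt(149)

sqrt(149)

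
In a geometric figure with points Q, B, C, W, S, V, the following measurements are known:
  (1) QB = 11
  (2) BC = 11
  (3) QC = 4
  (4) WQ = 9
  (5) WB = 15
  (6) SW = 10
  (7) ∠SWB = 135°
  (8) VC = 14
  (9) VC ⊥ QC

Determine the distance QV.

Step 1: By the law of cosines on triangle QCV: QV² = 4² + 14² − 2·4·14·cos(90°) = 212, so QV = 2·√53.

Therefore, the length of QV = 2·√53.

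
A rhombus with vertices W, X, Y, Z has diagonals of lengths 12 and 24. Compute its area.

The diagonals of a rhombus divide it into four right triangles.
Each triangle has legs 12/ 2 = 6 and 24/2 = 12, so each has area (1/2)*6*12 = 36.
Four such triangles give total area = (d1 * d2) / 2 = 144.

144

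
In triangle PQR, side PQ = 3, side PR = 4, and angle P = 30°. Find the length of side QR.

Law of cosines: QR^2 = 3^2 + 4^2 - 2(3)(4)cos(30°) = 25 - 12*sqrt(3), so QR = sqrt(25 - 12*sqrt(3)).

sqrt(25 - 12*sqrt(3))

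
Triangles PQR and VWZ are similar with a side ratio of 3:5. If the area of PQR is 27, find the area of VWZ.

The ratio of areas of similar triangles = (side ratio)^2.
Side ratio = 3:5, so area ratio = 9:25.
Area of VWZ / Area of PQR = 25/9
Area of VWZ = 27 * 25/9 = 75

75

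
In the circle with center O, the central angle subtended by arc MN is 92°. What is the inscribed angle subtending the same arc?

Inscribed angle = 92° / 2 = 46° (inscribed angle theorem).

46°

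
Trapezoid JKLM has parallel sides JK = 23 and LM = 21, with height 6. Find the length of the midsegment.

The midsegment (median) of a trapezoid connects the midpoints of the non-parallel sides.
Its length is the average of the two bases: (23 + 21) / 2 = 22.

22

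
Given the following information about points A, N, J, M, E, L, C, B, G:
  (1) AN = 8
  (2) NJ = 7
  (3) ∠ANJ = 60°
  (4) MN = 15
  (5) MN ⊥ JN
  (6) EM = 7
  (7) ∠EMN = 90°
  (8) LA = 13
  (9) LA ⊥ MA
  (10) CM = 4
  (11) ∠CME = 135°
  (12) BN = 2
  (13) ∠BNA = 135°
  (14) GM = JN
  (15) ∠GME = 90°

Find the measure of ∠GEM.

From the given relations: GM = JN = 7.
Step 1: By the law of cosines on triangle EMG: EG² = 7² + 7² − 2·7·7·cos(90°) = 98, so EG = 7·√2.
Step 2: By the inverse law of cosines on triangle GEM: cos(∠GEM) = ((7·√2)² + 7² − 7²) / (2·7·√2·7) = 98/138.59 = 0.7071, so ∠GEM = 45°.

Therefore, the measure of angle ∠GEM = 45°.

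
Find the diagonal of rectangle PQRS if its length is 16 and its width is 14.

A rectangle's diagonal splits it into two right triangles, with the diagonal as the hypotenuse.
By the Pythagorean theorem, d^2 = 16^2 + 14^2 = 452.
Therefore d = sqrt(452) = 2*sqrt(113).

2*sqrt(113)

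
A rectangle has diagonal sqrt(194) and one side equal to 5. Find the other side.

Using the Pythagorean theorem: d^2 = a^2 + b^2
b^2 = d^2 - a^2
b^2 = 194 - 25
b^2 = 169
b = sqrt(169) = 13

13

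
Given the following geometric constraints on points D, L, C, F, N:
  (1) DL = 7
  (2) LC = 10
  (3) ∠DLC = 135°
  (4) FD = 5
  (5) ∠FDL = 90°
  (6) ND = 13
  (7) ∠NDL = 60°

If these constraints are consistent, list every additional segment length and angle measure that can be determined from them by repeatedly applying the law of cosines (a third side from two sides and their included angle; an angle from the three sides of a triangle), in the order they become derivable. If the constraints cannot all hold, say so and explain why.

The constraints are consistent. Derivable facts, in order:
After 1 step:
- DC ≈ 15.75
- LF = √74
- LN = √127
After 2 steps:
- ∠CDL = 26.68°
- ∠DCL = 18.32°
- ∠DFL = 54.46°
- ∠DLF = 35.54°
- ∠DLN = 87.46°
- ∠DNL = 32.54°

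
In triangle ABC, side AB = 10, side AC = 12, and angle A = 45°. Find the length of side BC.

Law of cosines: BC^2 = 10^2 + 12^2 - 2(10)(12)cos(45°) = 244 - 120*sqrt(2), so BC = 2*sqrt(61 - 30*sqrt(2)).

2*sqrt(61 - 30*sqrt(2))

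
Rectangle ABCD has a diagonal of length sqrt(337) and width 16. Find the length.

The diagonal of a rectangle forms a right triangle with the two sides.
Rearranging the Pythagorean theorem: missing side = sqrt(d^2 - known^2).
= sqrt(337 - 256) = sqrt(81) = 9.

9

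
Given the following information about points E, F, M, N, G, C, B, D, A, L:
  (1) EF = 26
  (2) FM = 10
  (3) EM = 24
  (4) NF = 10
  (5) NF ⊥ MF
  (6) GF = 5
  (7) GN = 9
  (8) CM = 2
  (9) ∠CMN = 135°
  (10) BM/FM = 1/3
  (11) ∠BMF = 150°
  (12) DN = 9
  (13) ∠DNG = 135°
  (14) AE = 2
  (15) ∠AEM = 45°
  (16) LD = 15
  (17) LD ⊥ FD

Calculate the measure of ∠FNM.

Step 1: By the law of cosines on triangle NFM: NM² = 10² + 10² − 2·10·10·cos(90°) = 200, so NM = 10·√2.
Step 2: By the inverse law of cosines on triangle FNM: cos(∠FNM) = (10² + (10·√2)² − 10²) / (2·10·10·√2) = 200/282.84 = 0.7071, so ∠FNM = 45°.

Therefore, the measure of angle ∠FNM = 45°.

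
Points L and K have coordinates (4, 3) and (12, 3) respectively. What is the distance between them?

d = sqrt((12 - 4)^2 + (3 - 3)^2)
d = sqrt(8^2 + 0^2)
d = sqrt(64 + 0)
d = sqrt(64) = 8

8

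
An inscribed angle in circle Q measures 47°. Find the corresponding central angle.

The inscribed angle theorem states that a central angle is always twice any inscribed angle that subtends the same arc.
Since the inscribed angle is 47°, the central angle = 2 × 47° = 94°.

94°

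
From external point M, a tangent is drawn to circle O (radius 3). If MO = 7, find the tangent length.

Let T be the point of tangency. Then OT ⊥ MT (radius ⊥ tangent).
In right triangle OTM: OM² = OT² + MT²
7² = 3² + MT²
MT² = 40, MT = 2*sqrt(10)

2*sqrt(10)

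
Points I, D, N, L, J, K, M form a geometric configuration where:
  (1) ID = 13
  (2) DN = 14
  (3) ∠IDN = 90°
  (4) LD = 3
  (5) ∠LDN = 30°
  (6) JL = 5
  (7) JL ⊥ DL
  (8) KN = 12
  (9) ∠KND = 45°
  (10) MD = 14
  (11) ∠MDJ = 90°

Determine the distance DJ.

Step 1: By the law of cosines on triangle DLJ: DJ² = 3² + 5² − 2·3·5·cos(90°) = 34, so DJ = √34.

Therefore, the length of DJ = √34.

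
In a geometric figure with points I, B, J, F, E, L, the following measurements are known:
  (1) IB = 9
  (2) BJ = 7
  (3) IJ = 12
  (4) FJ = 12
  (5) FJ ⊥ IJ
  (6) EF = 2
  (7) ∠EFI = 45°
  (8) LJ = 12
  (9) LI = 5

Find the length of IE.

Step 1: By the law of cosines on triangle FJI: FI² = 12² + 12² − 2·12·12·cos(90°) = 288, so FI = 12·√2.
Step 2: By the law of cosines on triangle IFE: IE² = (12·√2)² + 2² − 2·12·√2·2·cos(45°) = 244, so IE = 2·√61.

Therefore, the length of IE = 2·√61.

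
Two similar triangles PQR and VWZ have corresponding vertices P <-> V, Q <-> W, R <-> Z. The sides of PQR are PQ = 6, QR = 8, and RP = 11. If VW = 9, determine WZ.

k = 9/6 = 3/2. WZ = 3/2 * 8 = 12.

12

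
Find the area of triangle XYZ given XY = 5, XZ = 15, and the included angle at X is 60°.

When two sides and the included angle are known, the area formula is (1/2)ab sin(C).
The height from one side to the opposite vertex is 15 sin(60°) = 15*sqrt(3)/2.
Area = (1/2) * 5 * 15*sqrt(3)/2 = 75*sqrt(3)/4.

75*sqrt(3)/4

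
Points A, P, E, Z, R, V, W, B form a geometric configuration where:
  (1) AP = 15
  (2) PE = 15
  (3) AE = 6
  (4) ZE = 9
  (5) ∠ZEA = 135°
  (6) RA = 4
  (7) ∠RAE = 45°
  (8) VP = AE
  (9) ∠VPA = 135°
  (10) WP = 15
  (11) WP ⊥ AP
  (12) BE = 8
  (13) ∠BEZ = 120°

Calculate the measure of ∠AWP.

Step 1: By the law of cosines on triangle WPA: WA² = 15² + 15² − 2·15·15·cos(90°) = 450, so WA = 15·√2.
Step 2: By the inverse law of cosines on triangle AWP: cos(∠AWP) = ((15·√2)² + 15² − 15²) / (2·15·√2·15) = 450/636.4 = 0.7071, so ∠AWP = 45°.

Therefore, the measure of angle ∠AWP = 45°.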